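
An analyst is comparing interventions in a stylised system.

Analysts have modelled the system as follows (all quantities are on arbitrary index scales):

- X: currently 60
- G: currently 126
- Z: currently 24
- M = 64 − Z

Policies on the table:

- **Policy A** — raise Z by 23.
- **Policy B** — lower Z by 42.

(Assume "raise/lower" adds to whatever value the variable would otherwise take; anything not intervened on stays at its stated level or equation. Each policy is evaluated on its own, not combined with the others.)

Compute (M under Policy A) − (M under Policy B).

Policy A (Z + 23):
  Z = 24 + 23 = 47
  M = 64 − 47 = 17
Policy B (Z − 42):
  Z = 24 − 42 = -18
  M = 64 − (-18) = 82
M: 17 − 82 = -65

-65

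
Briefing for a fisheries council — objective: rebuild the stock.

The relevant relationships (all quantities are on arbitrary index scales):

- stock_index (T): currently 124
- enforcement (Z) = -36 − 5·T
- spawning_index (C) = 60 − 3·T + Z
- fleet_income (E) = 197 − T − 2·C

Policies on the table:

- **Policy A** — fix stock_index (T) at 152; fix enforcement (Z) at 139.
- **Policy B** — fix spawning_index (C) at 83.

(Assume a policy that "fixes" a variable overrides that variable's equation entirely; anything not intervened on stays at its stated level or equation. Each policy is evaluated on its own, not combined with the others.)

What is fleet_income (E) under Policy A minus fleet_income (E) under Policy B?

652

Policy A (T := 152, Z := 139):
  T = 152
  Z = 139
  C = 60 − 3·152 + 139 = -257
  E = 197 − 152 − 2·(-257) = 559
Policy B (C := 83):
  T = 124
  Z = -36 − 5·124 = -656
  C = 83
  E = 197 − 124 − 2·83 = -93
E: 559 − (-93) = 652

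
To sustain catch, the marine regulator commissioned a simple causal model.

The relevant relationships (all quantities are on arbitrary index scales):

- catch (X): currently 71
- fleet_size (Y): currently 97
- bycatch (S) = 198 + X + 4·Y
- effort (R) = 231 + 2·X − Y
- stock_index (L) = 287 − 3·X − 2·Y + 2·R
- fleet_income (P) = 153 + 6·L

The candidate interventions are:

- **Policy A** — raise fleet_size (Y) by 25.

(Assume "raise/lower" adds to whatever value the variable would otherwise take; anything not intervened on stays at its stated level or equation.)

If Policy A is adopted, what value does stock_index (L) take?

Policy A (Y + 25):
  X = 71
  Y = 97 + 25 = 122
  R = 231 + 2·71 − 122 = 251
  L = 287 − 3·71 − 2·122 + 2·251 = 332

332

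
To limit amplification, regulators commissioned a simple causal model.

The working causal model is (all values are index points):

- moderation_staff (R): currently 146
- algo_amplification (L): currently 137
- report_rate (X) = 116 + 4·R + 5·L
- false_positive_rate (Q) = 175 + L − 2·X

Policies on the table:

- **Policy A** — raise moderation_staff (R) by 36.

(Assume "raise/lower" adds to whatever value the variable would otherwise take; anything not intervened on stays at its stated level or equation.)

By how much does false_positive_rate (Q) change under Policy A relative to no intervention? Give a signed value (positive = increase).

-288

Baseline:
  R = 146
  L = 137
  X = 116 + 4·146 + 5·137 = 1385
  Q = 175 + 137 − 2·1385 = -2458
Policy A (R + 36):
  R = 146 + 36 = 182
  L = 137
  X = 116 + 4·182 + 5·137 = 1529
  Q = 175 + 137 − 2·1529 = -2746
Change in Q: -2746 − (-2458) = -288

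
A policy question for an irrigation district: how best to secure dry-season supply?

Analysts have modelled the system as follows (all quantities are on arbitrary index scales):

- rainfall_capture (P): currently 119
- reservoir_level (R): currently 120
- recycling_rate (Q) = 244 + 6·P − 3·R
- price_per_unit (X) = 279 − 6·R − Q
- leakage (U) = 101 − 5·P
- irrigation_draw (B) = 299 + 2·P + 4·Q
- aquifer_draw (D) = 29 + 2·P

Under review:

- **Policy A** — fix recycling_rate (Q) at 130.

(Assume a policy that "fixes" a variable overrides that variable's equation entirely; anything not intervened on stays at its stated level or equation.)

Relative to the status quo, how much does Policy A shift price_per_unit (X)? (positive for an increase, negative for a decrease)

468

Baseline:
  P = 119
  R = 120
  Q = 244 + 6·119 − 3·120 = 598
  X = 279 − 6·120 − 598 = -1039
Policy A (Q := 130):
  P = 119
  R = 120
  Q = 130
  X = 279 − 6·120 − 130 = -571
Change in X: -571 − (-1039) = 468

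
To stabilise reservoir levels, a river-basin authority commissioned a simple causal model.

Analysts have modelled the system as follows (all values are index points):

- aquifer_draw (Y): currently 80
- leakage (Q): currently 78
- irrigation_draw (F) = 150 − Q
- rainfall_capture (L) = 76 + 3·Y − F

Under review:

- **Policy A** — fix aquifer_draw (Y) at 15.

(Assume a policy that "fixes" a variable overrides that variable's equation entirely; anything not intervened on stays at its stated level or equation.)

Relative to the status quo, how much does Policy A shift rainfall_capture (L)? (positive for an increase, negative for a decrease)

Baseline:
  Y = 80
  Q = 78
  F = 150 − 78 = 72
  L = 76 + 3·80 − 72 = 244
Policy A (Y := 15):
  Y = 15
  Q = 78
  F = 150 − 78 = 72
  L = 76 + 3·15 − 72 = 49
Change in L: 49 − 244 = -195

-195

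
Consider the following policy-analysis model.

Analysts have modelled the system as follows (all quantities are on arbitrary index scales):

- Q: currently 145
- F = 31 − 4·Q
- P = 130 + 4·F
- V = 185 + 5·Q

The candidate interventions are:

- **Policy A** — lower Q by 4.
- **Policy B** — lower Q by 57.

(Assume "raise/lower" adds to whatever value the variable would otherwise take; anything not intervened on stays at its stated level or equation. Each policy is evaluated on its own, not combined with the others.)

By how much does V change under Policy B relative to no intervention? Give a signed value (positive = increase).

Baseline:
  Q = 145
  V = 185 + 5·145 = 910
Policy B (Q − 57):
  Q = 145 − 57 = 88
  V = 185 + 5·88 = 625
Change in V: 625 − 910 = -285

-285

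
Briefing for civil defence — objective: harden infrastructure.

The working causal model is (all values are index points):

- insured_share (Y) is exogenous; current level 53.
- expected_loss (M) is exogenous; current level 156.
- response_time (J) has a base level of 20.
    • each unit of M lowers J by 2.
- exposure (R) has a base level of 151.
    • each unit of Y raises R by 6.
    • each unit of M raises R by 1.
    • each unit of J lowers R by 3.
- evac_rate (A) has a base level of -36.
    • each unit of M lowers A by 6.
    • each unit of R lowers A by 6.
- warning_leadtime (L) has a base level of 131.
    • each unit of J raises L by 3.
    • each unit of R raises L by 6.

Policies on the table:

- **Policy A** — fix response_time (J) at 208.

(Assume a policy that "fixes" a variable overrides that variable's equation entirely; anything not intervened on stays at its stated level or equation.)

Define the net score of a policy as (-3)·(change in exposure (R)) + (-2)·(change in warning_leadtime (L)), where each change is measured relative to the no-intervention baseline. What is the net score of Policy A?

19500

Baseline:
  Y = 53
  M = 156
  J = 20 − 2·156 = -292
  R = 151 + 6·53 + 156 − 3·(-292) = 1501
  L = 131 + 3·(-292) + 6·1501 = 8261
Policy A (J := 208):
  Y = 53
  M = 156
  J = 208
  R = 151 + 6·53 + 156 − 3·208 = 1
  L = 131 + 3·208 + 6·1 = 761
ΔR = 1 − 1501 = -1500; ΔL = 761 − 8261 = -7500
Score = (-3)·(-1500) + (-2)·(-7500) = 19500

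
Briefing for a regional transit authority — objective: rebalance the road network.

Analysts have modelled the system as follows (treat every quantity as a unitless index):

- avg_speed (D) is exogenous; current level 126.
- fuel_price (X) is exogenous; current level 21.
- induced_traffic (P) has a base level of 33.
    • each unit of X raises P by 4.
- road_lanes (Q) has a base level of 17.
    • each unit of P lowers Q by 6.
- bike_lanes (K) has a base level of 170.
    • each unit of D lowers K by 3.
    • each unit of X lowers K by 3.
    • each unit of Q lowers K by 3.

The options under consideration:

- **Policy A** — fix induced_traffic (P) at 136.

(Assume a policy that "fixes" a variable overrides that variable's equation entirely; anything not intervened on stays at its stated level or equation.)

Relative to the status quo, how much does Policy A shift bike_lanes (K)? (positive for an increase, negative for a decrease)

342

Baseline:
  D = 126
  X = 21
  P = 33 + 4·21 = 117
  Q = 17 − 6·117 = -685
  K = 170 − 3·126 − 3·21 − 3·(-685) = 1784
Policy A (P := 136):
  D = 126
  X = 21
  P = 136
  Q = 17 − 6·136 = -799
  K = 170 − 3·126 − 3·21 − 3·(-799) = 2126
Change in K: 2126 − 1784 = 342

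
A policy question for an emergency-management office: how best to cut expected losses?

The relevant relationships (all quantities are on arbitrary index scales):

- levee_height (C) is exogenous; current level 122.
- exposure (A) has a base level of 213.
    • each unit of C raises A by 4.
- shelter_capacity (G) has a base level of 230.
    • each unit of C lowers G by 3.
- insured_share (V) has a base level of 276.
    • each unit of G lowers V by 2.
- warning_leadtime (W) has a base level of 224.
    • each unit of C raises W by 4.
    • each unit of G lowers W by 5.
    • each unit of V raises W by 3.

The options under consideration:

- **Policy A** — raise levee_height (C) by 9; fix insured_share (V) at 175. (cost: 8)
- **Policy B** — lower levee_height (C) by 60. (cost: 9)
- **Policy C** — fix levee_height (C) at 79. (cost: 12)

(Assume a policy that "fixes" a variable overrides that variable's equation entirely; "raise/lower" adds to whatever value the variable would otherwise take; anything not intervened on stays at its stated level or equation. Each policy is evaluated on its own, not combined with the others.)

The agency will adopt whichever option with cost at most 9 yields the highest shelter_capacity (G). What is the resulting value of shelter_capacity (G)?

Policy A (C + 9, V := 175):
  C = 122 + 9 = 131
  G = 230 − 3·131 = -163
Policy B (C − 60):
  C = 122 − 60 = 62
  G = 230 − 3·62 = 44
Comparing — Policy A: G=-163, Policy B: G=44. Highest is 44 (Policy B).

44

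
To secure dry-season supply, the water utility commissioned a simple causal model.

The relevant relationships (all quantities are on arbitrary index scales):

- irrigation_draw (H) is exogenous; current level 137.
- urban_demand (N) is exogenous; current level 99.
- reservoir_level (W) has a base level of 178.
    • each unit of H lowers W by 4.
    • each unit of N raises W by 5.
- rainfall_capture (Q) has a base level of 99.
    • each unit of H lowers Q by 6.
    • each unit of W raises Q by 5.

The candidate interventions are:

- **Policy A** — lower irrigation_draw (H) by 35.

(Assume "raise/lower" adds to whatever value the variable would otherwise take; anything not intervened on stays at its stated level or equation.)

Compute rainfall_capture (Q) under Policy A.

Policy A (H − 35):
  H = 137 − 35 = 102
  N = 99
  W = 178 − 4·102 + 5·99 = 265
  Q = 99 − 6·102 + 5·265 = 812

812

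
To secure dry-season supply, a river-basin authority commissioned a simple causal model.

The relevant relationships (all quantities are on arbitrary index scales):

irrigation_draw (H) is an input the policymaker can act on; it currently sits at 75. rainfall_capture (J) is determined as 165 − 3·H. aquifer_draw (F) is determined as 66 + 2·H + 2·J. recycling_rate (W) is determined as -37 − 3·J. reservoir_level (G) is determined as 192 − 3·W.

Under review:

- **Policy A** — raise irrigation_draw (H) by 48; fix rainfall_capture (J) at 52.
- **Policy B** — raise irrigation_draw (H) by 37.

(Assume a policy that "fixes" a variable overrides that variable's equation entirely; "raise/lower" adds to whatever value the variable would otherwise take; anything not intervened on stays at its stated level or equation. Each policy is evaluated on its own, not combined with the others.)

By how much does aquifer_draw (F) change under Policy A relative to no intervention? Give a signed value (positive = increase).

320

Baseline:
  H = 75
  J = 165 − 3·75 = -60
  F = 66 + 2·75 + 2·(-60) = 96
Policy A (H + 48, J := 52):
  H = 75 + 48 = 123
  J = 52
  F = 66 + 2·123 + 2·52 = 416
Change in F: 416 − 96 = 320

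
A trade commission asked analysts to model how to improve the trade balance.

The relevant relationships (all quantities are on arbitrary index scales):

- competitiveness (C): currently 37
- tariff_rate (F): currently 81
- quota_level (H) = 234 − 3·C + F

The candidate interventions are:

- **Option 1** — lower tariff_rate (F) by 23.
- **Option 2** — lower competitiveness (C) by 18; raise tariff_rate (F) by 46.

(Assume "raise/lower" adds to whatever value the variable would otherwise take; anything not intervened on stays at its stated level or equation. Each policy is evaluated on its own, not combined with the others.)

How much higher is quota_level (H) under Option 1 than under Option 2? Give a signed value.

-123

Option 1 (F − 23):
  C = 37
  F = 81 − 23 = 58
  H = 234 − 3·37 + 58 = 181
Option 2 (C − 18, F + 46):
  C = 37 − 18 = 19
  F = 81 + 46 = 127
  H = 234 − 3·19 + 127 = 304
H: 181 − 304 = -123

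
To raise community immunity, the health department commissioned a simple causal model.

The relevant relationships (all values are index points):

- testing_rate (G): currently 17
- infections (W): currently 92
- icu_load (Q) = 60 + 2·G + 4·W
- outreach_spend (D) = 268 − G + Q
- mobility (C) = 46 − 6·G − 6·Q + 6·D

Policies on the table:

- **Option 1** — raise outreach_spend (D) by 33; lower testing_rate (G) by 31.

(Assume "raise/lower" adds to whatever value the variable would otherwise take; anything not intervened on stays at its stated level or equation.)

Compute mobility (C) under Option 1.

Option 1 (D + 33, G − 31):
  G = 17 − 31 = -14
  W = 92
  Q = 60 + 2·(-14) + 4·92 = 400
  D = 268 − (-14) + 400 (+33 from intervention) = 715
  C = 46 − 6·(-14) − 6·400 + 6·715 = 2020

2020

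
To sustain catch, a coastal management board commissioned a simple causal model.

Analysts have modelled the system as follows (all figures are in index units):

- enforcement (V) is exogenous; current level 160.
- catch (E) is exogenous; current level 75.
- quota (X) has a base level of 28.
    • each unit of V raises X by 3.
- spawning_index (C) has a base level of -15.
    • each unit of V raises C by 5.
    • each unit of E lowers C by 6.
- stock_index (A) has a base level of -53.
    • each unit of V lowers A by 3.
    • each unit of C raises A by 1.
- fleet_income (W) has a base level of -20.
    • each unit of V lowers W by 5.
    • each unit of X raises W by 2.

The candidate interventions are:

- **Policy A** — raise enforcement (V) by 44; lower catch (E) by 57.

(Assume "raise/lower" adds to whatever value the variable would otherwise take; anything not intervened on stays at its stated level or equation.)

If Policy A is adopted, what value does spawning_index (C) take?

Policy A (V + 44, E − 57):
  V = 160 + 44 = 204
  E = 75 − 57 = 18
  C = -15 + 5·204 − 6·18 = 897

897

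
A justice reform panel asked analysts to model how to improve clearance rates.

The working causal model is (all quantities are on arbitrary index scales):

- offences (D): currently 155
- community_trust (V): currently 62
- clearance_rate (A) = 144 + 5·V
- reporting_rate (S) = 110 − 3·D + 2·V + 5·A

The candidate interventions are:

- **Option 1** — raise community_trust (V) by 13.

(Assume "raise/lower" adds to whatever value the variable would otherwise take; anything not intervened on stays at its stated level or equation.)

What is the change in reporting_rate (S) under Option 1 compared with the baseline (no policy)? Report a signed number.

Baseline:
  D = 155
  V = 62
  A = 144 + 5·62 = 454
  S = 110 − 3·155 + 2·62 + 5·454 = 2039
Option 1 (V + 13):
  D = 155
  V = 62 + 13 = 75
  A = 144 + 5·75 = 519
  S = 110 − 3·155 + 2·75 + 5·519 = 2390
Change in S: 2390 − 2039 = 351

351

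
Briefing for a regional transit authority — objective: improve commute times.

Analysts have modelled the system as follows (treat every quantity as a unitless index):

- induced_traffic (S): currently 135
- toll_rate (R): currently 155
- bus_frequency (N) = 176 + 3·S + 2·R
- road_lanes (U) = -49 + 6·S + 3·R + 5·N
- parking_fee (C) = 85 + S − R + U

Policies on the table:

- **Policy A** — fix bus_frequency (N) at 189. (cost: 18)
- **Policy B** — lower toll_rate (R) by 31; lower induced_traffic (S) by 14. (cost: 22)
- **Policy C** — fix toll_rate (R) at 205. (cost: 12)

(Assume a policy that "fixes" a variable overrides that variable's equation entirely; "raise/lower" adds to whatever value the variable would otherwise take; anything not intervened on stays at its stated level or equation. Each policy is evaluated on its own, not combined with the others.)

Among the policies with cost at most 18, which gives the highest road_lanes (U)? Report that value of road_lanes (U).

6331

Policy A (N := 189):
  S = 135
  R = 155
  N = 189
  U = -49 + 6·135 + 3·155 + 5·189 = 2171
Policy C (R := 205):
  S = 135
  R = 205
  N = 176 + 3·135 + 2·205 = 991
  U = -49 + 6·135 + 3·205 + 5·991 = 6331
Comparing — Policy A: U=2171, Policy C: U=6331. Highest is 6331 (Policy C).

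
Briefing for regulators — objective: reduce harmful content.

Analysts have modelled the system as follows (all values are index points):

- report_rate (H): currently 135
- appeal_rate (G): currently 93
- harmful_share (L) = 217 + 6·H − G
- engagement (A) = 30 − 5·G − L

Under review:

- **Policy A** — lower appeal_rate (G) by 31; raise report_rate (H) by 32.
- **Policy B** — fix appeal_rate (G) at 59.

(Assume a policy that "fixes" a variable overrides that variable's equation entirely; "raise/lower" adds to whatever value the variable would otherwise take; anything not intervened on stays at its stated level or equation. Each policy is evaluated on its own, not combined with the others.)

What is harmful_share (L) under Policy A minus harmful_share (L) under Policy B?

189

Policy A (G − 31, H + 32):
  H = 135 + 32 = 167
  G = 93 − 31 = 62
  L = 217 + 6·167 − 62 = 1157
Policy B (G := 59):
  H = 135
  G = 59
  L = 217 + 6·135 − 59 = 968
L: 1157 − 968 = 189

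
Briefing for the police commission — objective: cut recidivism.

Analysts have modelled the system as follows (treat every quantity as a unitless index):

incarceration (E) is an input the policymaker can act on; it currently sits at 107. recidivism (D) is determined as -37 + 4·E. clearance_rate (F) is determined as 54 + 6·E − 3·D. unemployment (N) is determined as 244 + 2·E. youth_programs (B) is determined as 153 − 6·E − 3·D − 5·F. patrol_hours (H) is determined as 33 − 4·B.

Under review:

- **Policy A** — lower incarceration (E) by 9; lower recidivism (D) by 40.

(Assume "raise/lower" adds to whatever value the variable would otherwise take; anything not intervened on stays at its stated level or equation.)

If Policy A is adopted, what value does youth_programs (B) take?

Policy A (E − 9, D − 40):
  E = 107 − 9 = 98
  D = -37 + 4·98 (−40 from intervention) = 315
  F = 54 + 6·98 − 3·315 = -303
  B = 153 − 6·98 − 3·315 − 5·(-303) = 135

135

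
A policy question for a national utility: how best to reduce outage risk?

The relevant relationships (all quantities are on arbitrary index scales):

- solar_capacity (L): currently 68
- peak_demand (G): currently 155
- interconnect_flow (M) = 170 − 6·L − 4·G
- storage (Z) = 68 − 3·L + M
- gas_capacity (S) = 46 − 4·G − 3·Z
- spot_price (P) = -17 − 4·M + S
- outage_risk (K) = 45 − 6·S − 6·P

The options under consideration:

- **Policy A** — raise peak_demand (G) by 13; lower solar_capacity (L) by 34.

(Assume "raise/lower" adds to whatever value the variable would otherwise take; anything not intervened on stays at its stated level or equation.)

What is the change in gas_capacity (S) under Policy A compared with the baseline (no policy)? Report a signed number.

Baseline:
  L = 68
  G = 155
  M = 170 − 6·68 − 4·155 = -858
  Z = 68 − 3·68 + (-858) = -994
  S = 46 − 4·155 − 3·(-994) = 2408
Policy A (G + 13, L − 34):
  L = 68 − 34 = 34
  G = 155 + 13 = 168
  M = 170 − 6·34 − 4·168 = -706
  Z = 68 − 3·34 + (-706) = -740
  S = 46 − 4·168 − 3·(-740) = 1594
Change in S: 1594 − 2408 = -814

-814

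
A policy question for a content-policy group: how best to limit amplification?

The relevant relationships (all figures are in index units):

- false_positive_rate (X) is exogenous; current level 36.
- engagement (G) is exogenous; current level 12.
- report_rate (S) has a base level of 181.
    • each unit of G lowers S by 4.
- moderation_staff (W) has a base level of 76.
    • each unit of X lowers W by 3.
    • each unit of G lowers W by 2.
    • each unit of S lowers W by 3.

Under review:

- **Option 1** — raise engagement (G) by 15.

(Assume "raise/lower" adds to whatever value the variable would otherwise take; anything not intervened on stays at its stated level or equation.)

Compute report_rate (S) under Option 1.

73

Option 1 (G + 15):
  G = 12 + 15 = 27
  S = 181 − 4·27 = 73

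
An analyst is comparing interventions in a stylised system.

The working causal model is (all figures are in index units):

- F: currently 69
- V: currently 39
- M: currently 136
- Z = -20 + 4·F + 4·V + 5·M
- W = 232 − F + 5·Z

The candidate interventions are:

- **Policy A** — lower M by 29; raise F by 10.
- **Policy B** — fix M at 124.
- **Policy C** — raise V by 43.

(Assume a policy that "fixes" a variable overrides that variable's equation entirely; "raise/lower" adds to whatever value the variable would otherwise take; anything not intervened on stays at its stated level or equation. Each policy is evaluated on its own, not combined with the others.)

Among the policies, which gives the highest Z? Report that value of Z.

Policy A (M − 29, F + 10):
  F = 69 + 10 = 79
  V = 39
  M = 136 − 29 = 107
  Z = -20 + 4·79 + 4·39 + 5·107 = 987
Policy B (M := 124):
  F = 69
  V = 39
  M = 124
  Z = -20 + 4·69 + 4·39 + 5·124 = 1032
Policy C (V + 43):
  F = 69
  V = 39 + 43 = 82
  M = 136
  Z = -20 + 4·69 + 4·82 + 5·136 = 1264
Comparing — Policy A: Z=987, Policy B: Z=1032, Policy C: Z=1264. Highest is 1264 (Policy C).

1264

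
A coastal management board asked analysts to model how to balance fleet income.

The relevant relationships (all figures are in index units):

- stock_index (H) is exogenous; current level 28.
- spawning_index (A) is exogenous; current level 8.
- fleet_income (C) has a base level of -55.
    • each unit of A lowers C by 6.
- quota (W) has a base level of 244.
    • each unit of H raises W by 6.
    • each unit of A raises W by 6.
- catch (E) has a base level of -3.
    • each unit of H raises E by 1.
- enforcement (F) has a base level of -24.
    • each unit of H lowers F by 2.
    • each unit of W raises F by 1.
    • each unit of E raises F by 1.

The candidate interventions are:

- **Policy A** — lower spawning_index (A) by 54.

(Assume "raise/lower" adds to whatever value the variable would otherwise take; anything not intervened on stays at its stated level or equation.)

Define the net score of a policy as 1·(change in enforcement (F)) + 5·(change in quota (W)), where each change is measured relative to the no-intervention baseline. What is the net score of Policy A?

-1944

Baseline:
  H = 28
  A = 8
  W = 244 + 6·28 + 6·8 = 460
  E = -3 + 28 = 25
  F = -24 − 2·28 + 460 + 25 = 405
Policy A (A − 54):
  H = 28
  A = 8 − 54 = -46
  W = 244 + 6·28 + 6·(-46) = 136
  E = -3 + 28 = 25
  F = -24 − 2·28 + 136 + 25 = 81
ΔF = 81 − 405 = -324; ΔW = 136 − 460 = -324
Score = 1·(-324) + 5·(-324) = -1944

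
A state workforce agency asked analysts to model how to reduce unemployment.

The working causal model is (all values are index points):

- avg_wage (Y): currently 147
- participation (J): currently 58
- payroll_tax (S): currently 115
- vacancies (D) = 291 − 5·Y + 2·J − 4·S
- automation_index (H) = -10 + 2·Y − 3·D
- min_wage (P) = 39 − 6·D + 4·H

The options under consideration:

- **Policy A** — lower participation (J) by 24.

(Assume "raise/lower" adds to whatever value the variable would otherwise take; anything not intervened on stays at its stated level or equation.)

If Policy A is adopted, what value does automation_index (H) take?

Policy A (J − 24):
  Y = 147
  J = 58 − 24 = 34
  S = 115
  D = 291 − 5·147 + 2·34 − 4·115 = -836
  H = -10 + 2·147 − 3·(-836) = 2792

2792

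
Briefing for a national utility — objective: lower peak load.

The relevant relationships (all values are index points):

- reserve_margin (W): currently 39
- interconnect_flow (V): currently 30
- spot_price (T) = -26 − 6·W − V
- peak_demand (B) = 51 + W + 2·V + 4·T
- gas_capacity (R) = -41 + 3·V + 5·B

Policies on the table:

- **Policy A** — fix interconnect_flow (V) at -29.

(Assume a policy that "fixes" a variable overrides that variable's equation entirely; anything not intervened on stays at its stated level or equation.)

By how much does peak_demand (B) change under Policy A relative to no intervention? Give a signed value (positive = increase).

118

Baseline:
  W = 39
  V = 30
  T = -26 − 6·39 − 30 = -290
  B = 51 + 39 + 2·30 + 4·(-290) = -1010
Policy A (V := -29):
  W = 39
  V = -29
  T = -26 − 6·39 − (-29) = -231
  B = 51 + 39 + 2·(-29) + 4·(-231) = -892
Change in B: -892 − (-1010) = 118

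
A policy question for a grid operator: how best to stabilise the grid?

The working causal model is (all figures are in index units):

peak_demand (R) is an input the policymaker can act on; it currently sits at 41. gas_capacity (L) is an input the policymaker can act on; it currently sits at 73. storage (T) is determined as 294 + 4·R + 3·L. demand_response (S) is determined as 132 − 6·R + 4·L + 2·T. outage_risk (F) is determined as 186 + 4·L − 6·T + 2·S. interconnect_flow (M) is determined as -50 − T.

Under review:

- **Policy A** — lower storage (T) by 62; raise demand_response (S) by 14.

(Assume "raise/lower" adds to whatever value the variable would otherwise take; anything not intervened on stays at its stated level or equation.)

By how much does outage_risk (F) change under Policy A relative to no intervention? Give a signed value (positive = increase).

Baseline:
  R = 41
  L = 73
  T = 294 + 4·41 + 3·73 = 677
  S = 132 − 6·41 + 4·73 + 2·677 = 1532
  F = 186 + 4·73 − 6·677 + 2·1532 = -520
Policy A (T − 62, S + 14):
  R = 41
  L = 73
  T = 294 + 4·41 + 3·73 (−62 from intervention) = 615
  S = 132 − 6·41 + 4·73 + 2·615 (+14 from intervention) = 1422
  F = 186 + 4·73 − 6·615 + 2·1422 = -368
Change in F: -368 − (-520) = 152

152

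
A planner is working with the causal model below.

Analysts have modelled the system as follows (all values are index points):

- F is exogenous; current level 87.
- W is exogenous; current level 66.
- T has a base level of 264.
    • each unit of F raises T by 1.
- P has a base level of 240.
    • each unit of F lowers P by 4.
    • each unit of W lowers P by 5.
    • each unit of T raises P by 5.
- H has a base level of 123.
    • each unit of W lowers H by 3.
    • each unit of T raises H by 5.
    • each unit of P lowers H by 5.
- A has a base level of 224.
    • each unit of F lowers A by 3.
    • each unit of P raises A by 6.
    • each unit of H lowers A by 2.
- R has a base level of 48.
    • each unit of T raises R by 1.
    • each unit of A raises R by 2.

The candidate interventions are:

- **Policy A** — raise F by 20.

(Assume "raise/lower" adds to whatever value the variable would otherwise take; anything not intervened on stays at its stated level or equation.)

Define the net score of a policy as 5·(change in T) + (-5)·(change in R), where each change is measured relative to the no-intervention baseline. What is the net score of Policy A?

-600

Baseline:
  F = 87
  W = 66
  T = 264 + 87 = 351
  P = 240 − 4·87 − 5·66 + 5·351 = 1317
  H = 123 − 3·66 + 5·351 − 5·1317 = -4905
  A = 224 − 3·87 + 6·1317 − 2·(-4905) = 17675
  R = 48 + 351 + 2·17675 = 35749
Policy A (F + 20):
  F = 87 + 20 = 107
  W = 66
  T = 264 + 107 = 371
  P = 240 − 4·107 − 5·66 + 5·371 = 1337
  H = 123 − 3·66 + 5·371 − 5·1337 = -4905
  A = 224 − 3·107 + 6·1337 − 2·(-4905) = 17735
  R = 48 + 371 + 2·17735 = 35889
ΔT = 371 − 351 = 20; ΔR = 35889 − 35749 = 140
Score = 5·20 + (-5)·140 = -600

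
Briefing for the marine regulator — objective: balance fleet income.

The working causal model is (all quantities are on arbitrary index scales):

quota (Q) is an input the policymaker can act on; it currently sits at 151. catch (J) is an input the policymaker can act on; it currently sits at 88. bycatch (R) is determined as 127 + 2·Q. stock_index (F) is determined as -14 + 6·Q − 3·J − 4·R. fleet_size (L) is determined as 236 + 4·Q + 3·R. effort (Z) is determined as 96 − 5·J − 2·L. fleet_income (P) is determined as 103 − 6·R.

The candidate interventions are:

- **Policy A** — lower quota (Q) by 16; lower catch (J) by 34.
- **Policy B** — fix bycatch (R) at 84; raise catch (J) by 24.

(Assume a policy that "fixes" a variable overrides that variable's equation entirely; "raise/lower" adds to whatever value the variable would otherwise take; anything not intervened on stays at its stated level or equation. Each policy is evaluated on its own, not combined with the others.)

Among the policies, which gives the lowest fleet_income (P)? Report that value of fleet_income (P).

Policy A (Q − 16, J − 34):
  Q = 151 − 16 = 135
  R = 127 + 2·135 = 397
  P = 103 − 6·397 = -2279
Policy B (R := 84, J + 24):
  Q = 151
  R = 84
  P = 103 − 6·84 = -401
Comparing — Policy A: P=-2279, Policy B: P=-401. Lowest is -2279 (Policy A).

-2279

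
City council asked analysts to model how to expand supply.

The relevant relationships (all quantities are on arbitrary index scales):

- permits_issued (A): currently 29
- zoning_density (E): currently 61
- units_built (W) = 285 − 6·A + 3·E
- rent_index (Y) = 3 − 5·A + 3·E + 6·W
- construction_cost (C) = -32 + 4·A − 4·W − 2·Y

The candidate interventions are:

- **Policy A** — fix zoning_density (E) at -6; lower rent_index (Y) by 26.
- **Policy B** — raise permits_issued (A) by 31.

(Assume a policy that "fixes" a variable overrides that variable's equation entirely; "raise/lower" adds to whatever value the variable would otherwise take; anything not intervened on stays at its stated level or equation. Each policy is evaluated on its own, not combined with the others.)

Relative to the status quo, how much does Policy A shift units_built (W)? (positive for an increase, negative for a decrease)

Baseline:
  A = 29
  E = 61
  W = 285 − 6·29 + 3·61 = 294
Policy A (E := -6, Y − 26):
  A = 29
  E = -6
  W = 285 − 6·29 + 3·(-6) = 93
Change in W: 93 − 294 = -201

-201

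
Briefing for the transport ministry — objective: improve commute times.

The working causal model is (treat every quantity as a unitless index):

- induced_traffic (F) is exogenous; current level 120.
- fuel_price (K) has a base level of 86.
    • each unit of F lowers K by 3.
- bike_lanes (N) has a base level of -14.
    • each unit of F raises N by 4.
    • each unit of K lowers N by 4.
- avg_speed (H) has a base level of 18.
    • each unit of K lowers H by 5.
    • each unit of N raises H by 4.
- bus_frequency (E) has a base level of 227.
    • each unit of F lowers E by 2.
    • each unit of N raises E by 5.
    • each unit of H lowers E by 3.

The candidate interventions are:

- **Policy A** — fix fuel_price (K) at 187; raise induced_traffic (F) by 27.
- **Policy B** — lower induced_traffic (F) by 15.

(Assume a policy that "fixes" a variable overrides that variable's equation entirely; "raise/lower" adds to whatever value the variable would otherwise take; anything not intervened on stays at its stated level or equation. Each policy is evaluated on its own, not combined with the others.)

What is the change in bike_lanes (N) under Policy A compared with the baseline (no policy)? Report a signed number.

-1736

Baseline:
  F = 120
  K = 86 − 3·120 = -274
  N = -14 + 4·120 − 4·(-274) = 1562
Policy A (K := 187, F + 27):
  F = 120 + 27 = 147
  K = 187
  N = -14 + 4·147 − 4·187 = -174
Change in N: -174 − 1562 = -1736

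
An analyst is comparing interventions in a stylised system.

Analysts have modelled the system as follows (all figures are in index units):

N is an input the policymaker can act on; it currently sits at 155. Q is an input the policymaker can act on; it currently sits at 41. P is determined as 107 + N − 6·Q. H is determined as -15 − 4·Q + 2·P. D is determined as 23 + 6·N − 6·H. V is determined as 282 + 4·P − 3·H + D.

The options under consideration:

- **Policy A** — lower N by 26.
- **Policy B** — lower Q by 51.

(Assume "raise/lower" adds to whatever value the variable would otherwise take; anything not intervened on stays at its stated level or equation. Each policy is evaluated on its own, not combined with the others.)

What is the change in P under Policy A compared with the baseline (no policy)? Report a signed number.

Baseline:
  N = 155
  Q = 41
  P = 107 + 155 − 6·41 = 16
Policy A (N − 26):
  N = 155 − 26 = 129
  Q = 41
  P = 107 + 129 − 6·41 = -10
Change in P: -10 − 16 = -26

-26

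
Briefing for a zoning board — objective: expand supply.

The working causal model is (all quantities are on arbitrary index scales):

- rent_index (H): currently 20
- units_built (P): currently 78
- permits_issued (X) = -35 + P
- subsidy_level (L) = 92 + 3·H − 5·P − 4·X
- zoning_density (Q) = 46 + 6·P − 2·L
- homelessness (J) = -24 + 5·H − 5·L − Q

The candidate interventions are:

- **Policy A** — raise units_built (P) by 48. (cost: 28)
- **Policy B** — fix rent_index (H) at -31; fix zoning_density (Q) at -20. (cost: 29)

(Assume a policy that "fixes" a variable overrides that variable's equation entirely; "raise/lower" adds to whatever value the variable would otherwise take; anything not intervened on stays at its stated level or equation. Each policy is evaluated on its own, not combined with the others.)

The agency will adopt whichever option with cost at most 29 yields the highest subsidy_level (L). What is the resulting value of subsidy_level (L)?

Policy A (P + 48):
  H = 20
  P = 78 + 48 = 126
  X = -35 + 126 = 91
  L = 92 + 3·20 − 5·126 − 4·91 = -842
Policy B (H := -31, Q := -20):
  H = -31
  P = 78
  X = -35 + 78 = 43
  L = 92 + 3·(-31) − 5·78 − 4·43 = -563
Comparing — Policy A: L=-842, Policy B: L=-563. Highest is -563 (Policy B).

-563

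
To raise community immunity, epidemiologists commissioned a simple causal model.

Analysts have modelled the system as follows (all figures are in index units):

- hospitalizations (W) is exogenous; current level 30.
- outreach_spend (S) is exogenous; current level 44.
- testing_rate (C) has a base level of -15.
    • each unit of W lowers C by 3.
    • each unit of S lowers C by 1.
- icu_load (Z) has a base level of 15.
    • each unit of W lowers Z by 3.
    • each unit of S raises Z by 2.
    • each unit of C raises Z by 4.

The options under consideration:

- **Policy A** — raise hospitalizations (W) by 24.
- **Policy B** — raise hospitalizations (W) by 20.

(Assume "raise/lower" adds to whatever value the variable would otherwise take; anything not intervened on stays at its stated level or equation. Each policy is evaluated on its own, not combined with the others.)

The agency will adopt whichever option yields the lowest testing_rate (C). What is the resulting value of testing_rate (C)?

-221

Policy A (W + 24):
  W = 30 + 24 = 54
  S = 44
  C = -15 − 3·54 − 44 = -221
Policy B (W + 20):
  W = 30 + 20 = 50
  S = 44
  C = -15 − 3·50 − 44 = -209
Comparing — Policy A: C=-221, Policy B: C=-209. Lowest is -221 (Policy A).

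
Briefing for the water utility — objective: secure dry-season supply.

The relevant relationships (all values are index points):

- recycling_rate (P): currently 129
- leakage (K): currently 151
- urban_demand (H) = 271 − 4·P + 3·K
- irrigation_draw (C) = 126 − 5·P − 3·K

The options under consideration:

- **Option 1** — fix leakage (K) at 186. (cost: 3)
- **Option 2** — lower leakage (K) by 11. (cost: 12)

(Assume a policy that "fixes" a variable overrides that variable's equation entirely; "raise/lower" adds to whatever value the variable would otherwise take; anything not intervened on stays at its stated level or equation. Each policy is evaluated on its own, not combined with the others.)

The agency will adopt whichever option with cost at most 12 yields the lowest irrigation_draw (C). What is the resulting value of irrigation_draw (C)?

-1077

Option 1 (K := 186):
  P = 129
  K = 186
  C = 126 − 5·129 − 3·186 = -1077
Option 2 (K − 11):
  P = 129
  K = 151 − 11 = 140
  C = 126 − 5·129 − 3·140 = -939
Comparing — Option 1: C=-1077, Option 2: C=-939. Lowest is -1077 (Option 1).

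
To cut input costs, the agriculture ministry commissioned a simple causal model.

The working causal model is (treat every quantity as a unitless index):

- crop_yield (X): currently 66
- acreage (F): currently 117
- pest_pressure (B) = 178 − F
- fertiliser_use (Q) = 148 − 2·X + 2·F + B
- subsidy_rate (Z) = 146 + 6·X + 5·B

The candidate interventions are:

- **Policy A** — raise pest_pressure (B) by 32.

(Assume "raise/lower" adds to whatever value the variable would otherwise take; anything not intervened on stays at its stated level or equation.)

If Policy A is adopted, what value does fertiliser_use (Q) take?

343

Policy A (B + 32):
  X = 66
  F = 117
  B = 178 − 117 (+32 from intervention) = 93
  Q = 148 − 2·66 + 2·117 + 93 = 343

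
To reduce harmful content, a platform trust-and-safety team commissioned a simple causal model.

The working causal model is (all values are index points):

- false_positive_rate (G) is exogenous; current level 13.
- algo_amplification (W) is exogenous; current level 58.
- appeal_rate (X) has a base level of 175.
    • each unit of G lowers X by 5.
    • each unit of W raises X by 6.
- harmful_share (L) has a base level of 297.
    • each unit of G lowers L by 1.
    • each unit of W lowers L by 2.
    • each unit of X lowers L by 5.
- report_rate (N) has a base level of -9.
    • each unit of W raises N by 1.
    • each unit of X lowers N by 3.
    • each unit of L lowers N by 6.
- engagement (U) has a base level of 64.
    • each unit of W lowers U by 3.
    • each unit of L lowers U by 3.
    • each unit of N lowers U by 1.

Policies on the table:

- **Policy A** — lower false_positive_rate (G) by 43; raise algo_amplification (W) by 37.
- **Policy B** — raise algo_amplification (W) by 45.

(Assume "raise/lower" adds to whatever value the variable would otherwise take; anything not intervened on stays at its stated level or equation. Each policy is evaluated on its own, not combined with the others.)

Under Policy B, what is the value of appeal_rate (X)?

728

Policy B (W + 45):
  G = 13
  W = 58 + 45 = 103
  X = 175 − 5·13 + 6·103 = 728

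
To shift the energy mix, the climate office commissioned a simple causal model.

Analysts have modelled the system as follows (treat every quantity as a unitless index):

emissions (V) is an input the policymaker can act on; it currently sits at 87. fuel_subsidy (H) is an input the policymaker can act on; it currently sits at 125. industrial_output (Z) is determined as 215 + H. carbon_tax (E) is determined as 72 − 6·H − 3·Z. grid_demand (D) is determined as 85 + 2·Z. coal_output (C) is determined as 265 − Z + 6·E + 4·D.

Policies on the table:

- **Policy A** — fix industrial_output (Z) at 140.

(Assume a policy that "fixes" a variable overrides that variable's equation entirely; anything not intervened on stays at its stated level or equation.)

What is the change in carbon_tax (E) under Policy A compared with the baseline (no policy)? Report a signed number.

600

Baseline:
  H = 125
  Z = 215 + 125 = 340
  E = 72 − 6·125 − 3·340 = -1698
Policy A (Z := 140):
  H = 125
  Z = 140
  E = 72 − 6·125 − 3·140 = -1098
Change in E: -1098 − (-1698) = 600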